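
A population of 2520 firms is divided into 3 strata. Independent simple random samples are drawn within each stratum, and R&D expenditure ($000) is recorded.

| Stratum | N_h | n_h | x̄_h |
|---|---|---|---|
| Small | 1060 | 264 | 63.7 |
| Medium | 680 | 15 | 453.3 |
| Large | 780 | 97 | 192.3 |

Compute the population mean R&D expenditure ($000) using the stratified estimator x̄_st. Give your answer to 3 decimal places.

x̄_st ≈ 208.635

N = Σ N_h = 2520. Stratum weights W_h = N_h/N.
x̄_st = (1060·63.7 + 680·453.3 + 780·192.3) / 2520 = 208.63492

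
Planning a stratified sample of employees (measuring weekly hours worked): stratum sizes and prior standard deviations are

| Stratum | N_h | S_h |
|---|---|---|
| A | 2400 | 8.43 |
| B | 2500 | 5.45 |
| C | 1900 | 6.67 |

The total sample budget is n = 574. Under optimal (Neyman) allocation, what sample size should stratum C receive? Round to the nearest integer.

156

Neyman allocation: n_h = n · N_h S_h / Σ N_i S_i, with n = 574.
  stratum A: N_h·S_h = 2400·8.43 = 20232.00
  stratum B: N_h·S_h = 2500·5.45 = 13625.00
  stratum C: N_h·S_h = 1900·6.67 = 12673.00
Σ N_h S_h = 46530.00
n for stratum C = 574·12673.00/46530.00 = 156.336 → 156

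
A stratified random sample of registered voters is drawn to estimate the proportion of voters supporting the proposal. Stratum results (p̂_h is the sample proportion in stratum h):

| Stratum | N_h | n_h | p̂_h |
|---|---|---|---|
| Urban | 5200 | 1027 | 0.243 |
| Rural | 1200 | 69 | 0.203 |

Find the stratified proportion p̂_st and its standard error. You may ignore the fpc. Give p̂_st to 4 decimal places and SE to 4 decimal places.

p̂_st ≈ 0.2355, SE ≈ 0.0142

N = 6400; stratum weights W_h = N_h/N.
p̂_st = Σ W_h p̂_h = (5200·0.243 + 1200·0.203)/6400 = 0.23550
V̂(p̂_st) = Σ W_h² p̂_h(1−p̂_h)/(n_h−1):
  stratum Urban: (5200/6400)²·0.243·0.757/1026 = 0.000118359
  stratum Rural: (1200/6400)²·0.203·0.797/68 = 8.36465e-05
V̂(p̂_st) = 0.000202006; SE = √V̂ = 0.0142129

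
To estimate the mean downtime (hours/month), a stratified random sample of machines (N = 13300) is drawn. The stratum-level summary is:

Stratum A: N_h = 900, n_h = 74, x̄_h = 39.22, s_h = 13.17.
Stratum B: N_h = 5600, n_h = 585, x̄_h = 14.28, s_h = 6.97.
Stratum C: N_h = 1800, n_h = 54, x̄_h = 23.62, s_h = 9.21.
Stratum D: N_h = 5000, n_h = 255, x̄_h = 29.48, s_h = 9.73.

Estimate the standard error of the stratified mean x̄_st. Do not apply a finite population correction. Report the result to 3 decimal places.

V̂(x̄_st) = Σ W_h² s_h²/n_h, with W_h = N_h/N and N = 13300:
  stratum A: (900/13300)²·13.17²/74 = 0.010733
  stratum B: (5600/13300)²·6.97²/585 = 0.0147225
  stratum C: (1800/13300)²·9.21²/54 = 0.0287718
  stratum D: (5000/13300)²·9.73²/255 = 0.0524713
V̂(x̄_st) = 0.106699
SE(x̄_st) = √0.106699 = 0.326648

SE(x̄_st) ≈ 0.327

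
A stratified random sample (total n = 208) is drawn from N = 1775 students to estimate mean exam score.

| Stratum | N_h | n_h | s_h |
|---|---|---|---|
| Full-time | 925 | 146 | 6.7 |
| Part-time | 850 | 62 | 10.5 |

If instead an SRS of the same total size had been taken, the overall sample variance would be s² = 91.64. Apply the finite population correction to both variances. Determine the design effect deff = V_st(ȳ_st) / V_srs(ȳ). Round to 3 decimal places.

deff ≈ 1.153

V̂(ȳ_st) = Σ W_h² (1 − n_h/N_h) s_h²/n_h, with W_h = N_h/N and N = 1775:
  stratum Full-time: (925/1775)²·(1 − 146/925)·6.7²/146 = 0.0703201
  stratum Part-time: (850/1775)²·(1 − 62/850)·10.5²/62 = 0.378038
V_st = 0.448358
V_srs = (1 − 208/1775)·91.64/208 = 0.388949
deff = V_st / V_srs = 0.448358/0.388949 = 1.1527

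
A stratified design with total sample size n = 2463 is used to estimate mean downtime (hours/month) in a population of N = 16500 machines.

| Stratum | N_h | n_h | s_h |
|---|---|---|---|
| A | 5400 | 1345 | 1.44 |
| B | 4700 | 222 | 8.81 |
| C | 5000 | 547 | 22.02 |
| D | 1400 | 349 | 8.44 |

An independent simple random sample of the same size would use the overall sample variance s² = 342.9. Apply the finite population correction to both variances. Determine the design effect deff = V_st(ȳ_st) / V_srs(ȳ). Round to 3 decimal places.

deff ≈ 0.851

V̂(ȳ_st) = Σ W_h² (1 − n_h/N_h) s_h²/n_h, with W_h = N_h/N and N = 16500:
  stratum A: (5400/16500)²·(1 − 1345/5400)·1.44²/1345 = 0.000123999
  stratum B: (4700/16500)²·(1 − 222/4700)·8.81²/222 = 0.0270279
  stratum C: (5000/16500)²·(1 − 547/5000)·22.02²/547 = 0.072494
  stratum D: (1400/16500)²·(1 − 349/1400)·8.44²/349 = 0.00110312
V_st = 0.100749
V_srs = (1 − 2463/16500)·342.9/2463 = 0.118439
deff = V_st / V_srs = 0.100749/0.118439 = 0.8506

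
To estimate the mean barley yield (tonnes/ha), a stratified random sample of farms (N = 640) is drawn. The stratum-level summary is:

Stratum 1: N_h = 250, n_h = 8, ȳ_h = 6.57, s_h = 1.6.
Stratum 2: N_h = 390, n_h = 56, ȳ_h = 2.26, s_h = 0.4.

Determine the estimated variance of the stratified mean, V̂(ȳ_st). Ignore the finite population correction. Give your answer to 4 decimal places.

V̂(ȳ_st) = Σ W_h² s_h²/n_h, with W_h = N_h/N and N = 640:
  stratum 1: (250/640)²·1.6²/8 = 0.0488281
  stratum 2: (390/640)²·0.4²/56 = 0.00106097
V̂(ȳ_st) = 0.0498891

V̂(ȳ_st) ≈ 0.0499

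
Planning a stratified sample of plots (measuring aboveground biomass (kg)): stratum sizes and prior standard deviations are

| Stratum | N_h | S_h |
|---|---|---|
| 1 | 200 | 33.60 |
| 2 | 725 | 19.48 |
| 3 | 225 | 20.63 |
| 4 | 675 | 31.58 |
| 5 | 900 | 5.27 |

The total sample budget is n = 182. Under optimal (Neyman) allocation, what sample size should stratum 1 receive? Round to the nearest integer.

24

Neyman allocation: n_h = n · N_h S_h / Σ N_i S_i, with n = 182.
  stratum 1: N_h·S_h = 200·33.60 = 6720.00
  stratum 2: N_h·S_h = 725·19.48 = 14123.00
  stratum 3: N_h·S_h = 225·20.63 = 4641.75
  stratum 4: N_h·S_h = 675·31.58 = 21316.50
  stratum 5: N_h·S_h = 900·5.27 = 4743.00
Σ N_h S_h = 51544.25
n for stratum 1 = 182·6720.00/51544.25 = 23.728 → 24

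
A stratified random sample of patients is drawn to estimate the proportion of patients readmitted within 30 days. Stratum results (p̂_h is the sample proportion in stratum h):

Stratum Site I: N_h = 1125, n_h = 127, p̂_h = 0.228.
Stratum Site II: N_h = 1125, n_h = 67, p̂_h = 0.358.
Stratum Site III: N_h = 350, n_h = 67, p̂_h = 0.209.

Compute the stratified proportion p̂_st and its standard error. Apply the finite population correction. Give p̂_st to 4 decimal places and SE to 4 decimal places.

N = 2600; stratum weights W_h = N_h/N.
p̂_st = Σ W_h p̂_h = (1125·0.228 + 1125·0.358 + 350·0.209)/2600 = 0.28169
V̂(p̂_st) = Σ W_h² (1 − n_h/N_h) p̂_h(1−p̂_h)/(n_h−1):
  stratum Site I: (1125/2600)²·(1 − 127/1125)·0.228·0.772/126 = 0.000232016
  stratum Site II: (1125/2600)²·(1 − 67/1125)·0.358·0.642/66 = 0.000613148
  stratum Site III: (350/2600)²·(1 − 67/350)·0.209·0.791/66 = 3.67017e-05
V̂(p̂_st) = 0.000881866; SE = √V̂ = 0.0296962

p̂_st ≈ 0.2817, SE ≈ 0.0297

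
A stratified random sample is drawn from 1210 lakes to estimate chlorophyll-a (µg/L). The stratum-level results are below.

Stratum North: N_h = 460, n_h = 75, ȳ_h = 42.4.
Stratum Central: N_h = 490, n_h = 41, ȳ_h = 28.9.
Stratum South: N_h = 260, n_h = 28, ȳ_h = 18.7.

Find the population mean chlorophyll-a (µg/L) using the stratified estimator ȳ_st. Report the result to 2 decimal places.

N = Σ N_h = 1210. Stratum weights W_h = N_h/N.
ȳ_st = (460·42.4 + 490·28.9 + 260·18.7) / 1210 = 31.8405

ȳ_st ≈ 31.84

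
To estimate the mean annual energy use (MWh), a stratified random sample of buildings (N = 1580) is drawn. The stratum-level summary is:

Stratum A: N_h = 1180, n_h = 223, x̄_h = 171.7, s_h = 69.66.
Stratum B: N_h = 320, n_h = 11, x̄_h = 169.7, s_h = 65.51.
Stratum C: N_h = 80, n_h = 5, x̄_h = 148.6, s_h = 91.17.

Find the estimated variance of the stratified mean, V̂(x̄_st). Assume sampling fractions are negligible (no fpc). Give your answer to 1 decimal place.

V̂(x̄_st) = Σ W_h² s_h²/n_h, with W_h = N_h/N and N = 1580:
  stratum A: (1180/1580)²·69.66²/223 = 12.137
  stratum B: (320/1580)²·65.51²/11 = 16.0033
  stratum C: (80/1580)²·91.17²/5 = 4.26187
V̂(x̄_st) = 32.4021

V̂(x̄_st) ≈ 32.4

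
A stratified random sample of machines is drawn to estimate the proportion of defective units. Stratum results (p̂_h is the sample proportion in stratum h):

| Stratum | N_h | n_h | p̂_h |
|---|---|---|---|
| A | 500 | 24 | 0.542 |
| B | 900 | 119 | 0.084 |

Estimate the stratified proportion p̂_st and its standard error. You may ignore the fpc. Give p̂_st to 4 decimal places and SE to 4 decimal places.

N = 1400; stratum weights W_h = N_h/N.
p̂_st = Σ W_h p̂_h = (500·0.542 + 900·0.084)/1400 = 0.24757
V̂(p̂_st) = Σ W_h² p̂_h(1−p̂_h)/(n_h−1):
  stratum A: (500/1400)²·0.542·0.458/23 = 0.00137664
  stratum B: (900/1400)²·0.084·0.916/118 = 0.000269477
V̂(p̂_st) = 0.00164612; SE = √V̂ = 0.0405724

p̂_st ≈ 0.2476, SE ≈ 0.0406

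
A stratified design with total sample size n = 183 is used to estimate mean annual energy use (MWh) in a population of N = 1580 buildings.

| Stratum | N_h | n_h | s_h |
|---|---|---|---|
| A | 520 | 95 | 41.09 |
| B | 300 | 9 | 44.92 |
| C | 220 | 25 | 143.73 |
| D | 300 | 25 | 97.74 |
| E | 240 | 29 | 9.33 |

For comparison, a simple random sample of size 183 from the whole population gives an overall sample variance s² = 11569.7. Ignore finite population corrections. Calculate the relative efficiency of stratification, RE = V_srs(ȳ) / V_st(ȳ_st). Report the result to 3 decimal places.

V̂(ȳ_st) = Σ W_h² s_h²/n_h, with W_h = N_h/N and N = 1580:
  stratum A: (520/1580)²·41.09²/95 = 1.92505
  stratum B: (300/1580)²·44.92²/9 = 8.08286
  stratum C: (220/1580)²·143.73²/25 = 16.0209
  stratum D: (300/1580)²·97.74²/25 = 13.7763
  stratum E: (240/1580)²·9.33²/29 = 0.0692586
V_st = 39.8744
V_srs = s²/n = 11569.7/183 = 63.2224
Relative efficiency = V_srs / V_st = 63.2224/39.8744 = 1.5855

RE ≈ 1.586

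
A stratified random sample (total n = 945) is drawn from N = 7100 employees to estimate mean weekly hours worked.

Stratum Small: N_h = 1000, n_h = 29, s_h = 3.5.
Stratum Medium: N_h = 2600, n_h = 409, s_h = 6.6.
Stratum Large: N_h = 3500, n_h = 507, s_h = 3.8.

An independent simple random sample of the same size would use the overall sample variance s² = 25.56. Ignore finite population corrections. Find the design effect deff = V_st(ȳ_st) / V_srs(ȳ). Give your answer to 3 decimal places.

V̂(ȳ_st) = Σ W_h² s_h²/n_h, with W_h = N_h/N and N = 7100:
  stratum Small: (1000/7100)²·3.5²/29 = 0.00837956
  stratum Medium: (2600/7100)²·6.6²/409 = 0.0142822
  stratum Large: (3500/7100)²·3.8²/507 = 0.00692116
V_st = 0.0295829
V_srs = s²/n = 25.56/945 = 0.0270476
deff = V_st / V_srs = 0.0295829/0.0270476 = 1.0937

deff ≈ 1.094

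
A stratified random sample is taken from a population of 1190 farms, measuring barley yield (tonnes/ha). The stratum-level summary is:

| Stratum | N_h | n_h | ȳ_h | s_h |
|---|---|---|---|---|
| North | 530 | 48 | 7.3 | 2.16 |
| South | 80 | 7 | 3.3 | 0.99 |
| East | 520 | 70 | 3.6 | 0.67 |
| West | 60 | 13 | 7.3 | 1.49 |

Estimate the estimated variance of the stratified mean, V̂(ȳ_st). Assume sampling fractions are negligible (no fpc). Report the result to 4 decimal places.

V̂(ȳ_st) ≈ 0.0216

V̂(ȳ_st) = Σ W_h² s_h²/n_h, with W_h = N_h/N and N = 1190:
  stratum North: (530/1190)²·2.16²/48 = 0.0192808
  stratum South: (80/1190)²·0.99²/7 = 0.000632788
  stratum East: (520/1190)²·0.67²/70 = 0.00122452
  stratum West: (60/1190)²·1.49²/13 = 0.000434148
V̂(ȳ_st) = 0.0215722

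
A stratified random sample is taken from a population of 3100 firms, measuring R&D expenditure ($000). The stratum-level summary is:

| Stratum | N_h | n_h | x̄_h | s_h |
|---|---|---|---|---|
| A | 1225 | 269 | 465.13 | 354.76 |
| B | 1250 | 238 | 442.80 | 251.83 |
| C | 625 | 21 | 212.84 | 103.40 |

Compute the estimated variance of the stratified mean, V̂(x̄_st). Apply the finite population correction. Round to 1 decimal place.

V̂(x̄_st) ≈ 112.1

V̂(x̄_st) = Σ W_h² (1 − n_h/N_h) s_h²/n_h, with W_h = N_h/N and N = 3100:
  stratum A: (1225/3100)²·(1 − 269/1225)·354.76²/269 = 57.0148
  stratum B: (1250/3100)²·(1 − 238/1250)·251.83²/238 = 35.0756
  stratum C: (625/3100)²·(1 − 21/625)·103.40²/21 = 19.9993
V̂(x̄_st) = 112.09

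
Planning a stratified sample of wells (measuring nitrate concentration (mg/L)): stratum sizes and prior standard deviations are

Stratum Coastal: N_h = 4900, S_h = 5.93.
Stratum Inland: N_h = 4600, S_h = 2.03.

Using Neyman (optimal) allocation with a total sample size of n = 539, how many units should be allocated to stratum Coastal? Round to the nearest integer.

408

Neyman allocation: n_h = n · N_h S_h / Σ N_i S_i, with n = 539.
  stratum Coastal: N_h·S_h = 4900·5.93 = 29057.00
  stratum Inland: N_h·S_h = 4600·2.03 = 9338.00
Σ N_h S_h = 38395.00
n for stratum Coastal = 539·29057.00/38395.00 = 407.910 → 408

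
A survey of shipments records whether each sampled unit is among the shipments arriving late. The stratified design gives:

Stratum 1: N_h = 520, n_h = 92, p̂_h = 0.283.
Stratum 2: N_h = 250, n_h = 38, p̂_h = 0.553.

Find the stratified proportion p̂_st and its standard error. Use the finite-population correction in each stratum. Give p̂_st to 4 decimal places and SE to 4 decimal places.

p̂_st ≈ 0.3707, SE ≈ 0.0379

N = 770; stratum weights W_h = N_h/N.
p̂_st = Σ W_h p̂_h = (520·0.283 + 250·0.553)/770 = 0.37066
V̂(p̂_st) = Σ W_h² (1 − n_h/N_h) p̂_h(1−p̂_h)/(n_h−1):
  stratum 1: (520/770)²·(1 − 92/520)·0.283·0.717/91 = 0.000837008
  stratum 2: (250/770)²·(1 − 38/250)·0.553·0.447/37 = 0.000597208
V̂(p̂_st) = 0.00143422; SE = √V̂ = 0.037871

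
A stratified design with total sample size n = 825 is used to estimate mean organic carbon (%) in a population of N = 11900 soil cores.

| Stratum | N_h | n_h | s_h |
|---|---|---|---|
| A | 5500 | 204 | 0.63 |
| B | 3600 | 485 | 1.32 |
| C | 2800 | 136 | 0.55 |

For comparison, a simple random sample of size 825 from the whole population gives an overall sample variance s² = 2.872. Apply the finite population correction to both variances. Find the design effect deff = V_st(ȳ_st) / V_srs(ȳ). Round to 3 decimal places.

deff ≈ 0.247

V̂(ȳ_st) = Σ W_h² (1 − n_h/N_h) s_h²/n_h, with W_h = N_h/N and N = 11900:
  stratum A: (5500/11900)²·(1 − 204/5500)·0.63²/204 = 0.000400191
  stratum B: (3600/11900)²·(1 − 485/3600)·1.32²/485 = 0.000284494
  stratum C: (2800/11900)²·(1 − 136/2800)·0.55²/136 = 0.000117161
V_st = 0.000801847
V_srs = (1 − 825/11900)·2.872/825 = 0.00323987
deff = V_st / V_srs = 0.000801847/0.00323987 = 0.2475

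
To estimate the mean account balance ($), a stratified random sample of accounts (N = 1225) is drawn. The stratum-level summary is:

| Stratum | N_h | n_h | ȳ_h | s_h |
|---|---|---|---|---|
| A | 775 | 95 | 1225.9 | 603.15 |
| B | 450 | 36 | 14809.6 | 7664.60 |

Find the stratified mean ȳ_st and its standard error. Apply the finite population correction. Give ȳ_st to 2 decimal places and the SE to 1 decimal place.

ȳ_st = Σ W_h ȳ_h = (775·1225.9 + 450·14809.6)/1225 = 6215.83061
V̂(ȳ_st) = Σ W_h² (1 − n_h/N_h) s_h²/n_h, with W_h = N_h/N and N = 1225:
  stratum A: (775/1225)²·(1 − 95/775)·603.15²/95 = 1344.82
  stratum B: (450/1225)²·(1 − 36/450)·7664.60²/36 = 202590
V̂(ȳ_st) = 203934
SE(ȳ_st) = √203934 = 451.591

ȳ_st ≈ 6215.83, SE ≈ 451.6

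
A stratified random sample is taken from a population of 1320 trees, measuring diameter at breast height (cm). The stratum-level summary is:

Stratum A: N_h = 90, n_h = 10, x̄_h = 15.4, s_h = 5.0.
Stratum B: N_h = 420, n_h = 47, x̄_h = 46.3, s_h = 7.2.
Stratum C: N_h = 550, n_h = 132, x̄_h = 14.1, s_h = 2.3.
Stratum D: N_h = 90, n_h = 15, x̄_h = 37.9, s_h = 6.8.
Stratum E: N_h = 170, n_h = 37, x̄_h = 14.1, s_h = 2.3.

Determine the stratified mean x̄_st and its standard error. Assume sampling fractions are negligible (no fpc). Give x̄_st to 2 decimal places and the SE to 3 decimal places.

x̄_st = Σ W_h x̄_h = (90·15.4 + 420·46.3 + 550·14.1 + 90·37.9 + 170·14.1)/1320 = 26.05682
V̂(x̄_st) = Σ W_h² s_h²/n_h, with W_h = N_h/N and N = 1320:
  stratum A: (90/1320)²·5.0²/10 = 0.0116219
  stratum B: (420/1320)²·7.2²/47 = 0.111665
  stratum C: (550/1320)²·2.3²/132 = 0.0069576
  stratum D: (90/1320)²·6.8²/15 = 0.0143306
  stratum E: (170/1320)²·2.3²/37 = 0.0023714
V̂(x̄_st) = 0.146947
SE(x̄_st) = √0.146947 = 0.383336

x̄_st ≈ 26.06, SE ≈ 0.383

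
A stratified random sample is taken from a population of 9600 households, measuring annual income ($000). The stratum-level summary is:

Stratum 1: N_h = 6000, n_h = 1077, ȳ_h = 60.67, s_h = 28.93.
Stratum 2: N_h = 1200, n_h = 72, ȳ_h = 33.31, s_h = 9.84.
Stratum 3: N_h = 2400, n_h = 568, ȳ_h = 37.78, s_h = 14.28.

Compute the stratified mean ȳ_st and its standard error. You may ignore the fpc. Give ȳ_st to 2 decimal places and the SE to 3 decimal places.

ȳ_st = Σ W_h ȳ_h = (6000·60.67 + 1200·33.31 + 2400·37.78)/9600 = 51.52750
V̂(ȳ_st) = Σ W_h² s_h²/n_h, with W_h = N_h/N and N = 9600:
  stratum 1: (6000/9600)²·28.93²/1077 = 0.303558
  stratum 2: (1200/9600)²·9.84²/72 = 0.0210125
  stratum 3: (2400/9600)²·14.28²/568 = 0.0224382
V̂(ȳ_st) = 0.347008
SE(ȳ_st) = √0.347008 = 0.589074

ȳ_st ≈ 51.53, SE ≈ 0.589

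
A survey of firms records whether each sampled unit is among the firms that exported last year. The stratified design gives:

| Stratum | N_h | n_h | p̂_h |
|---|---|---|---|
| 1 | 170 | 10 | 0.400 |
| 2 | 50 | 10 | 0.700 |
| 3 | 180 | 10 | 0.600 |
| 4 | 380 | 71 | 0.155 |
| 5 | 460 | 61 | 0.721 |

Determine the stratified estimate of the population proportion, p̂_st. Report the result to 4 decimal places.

N = 1240; stratum weights W_h = N_h/N.
p̂_st = Σ W_h p̂_h = (170·0.400 + 50·0.700 + 180·0.600 + 380·0.155 + 460·0.721)/1240 = 0.48513

p̂_st ≈ 0.4851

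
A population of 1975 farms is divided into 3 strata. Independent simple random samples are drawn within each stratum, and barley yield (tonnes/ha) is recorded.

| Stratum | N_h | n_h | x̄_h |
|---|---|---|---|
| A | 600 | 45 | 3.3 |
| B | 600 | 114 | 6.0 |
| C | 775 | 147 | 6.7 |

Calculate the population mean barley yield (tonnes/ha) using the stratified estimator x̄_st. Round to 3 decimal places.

N = Σ N_h = 1975. Stratum weights W_h = N_h/N.
x̄_st = (600·3.3 + 600·6.0 + 775·6.7) / 1975 = 5.45443

x̄_st ≈ 5.454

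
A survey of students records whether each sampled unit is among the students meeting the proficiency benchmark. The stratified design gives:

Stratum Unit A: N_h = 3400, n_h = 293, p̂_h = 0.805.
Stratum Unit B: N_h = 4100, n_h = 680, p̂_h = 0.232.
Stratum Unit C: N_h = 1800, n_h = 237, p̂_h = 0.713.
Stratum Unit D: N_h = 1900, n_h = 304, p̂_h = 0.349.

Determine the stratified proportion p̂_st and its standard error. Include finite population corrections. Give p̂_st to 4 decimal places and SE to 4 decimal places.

N = 11200; stratum weights W_h = N_h/N.
p̂_st = Σ W_h p̂_h = (3400·0.805 + 4100·0.232 + 1800·0.713 + 1900·0.349)/11200 = 0.50310
V̂(p̂_st) = Σ W_h² (1 − n_h/N_h) p̂_h(1−p̂_h)/(n_h−1):
  stratum Unit A: (3400/11200)²·(1 − 293/3400)·0.805·0.195/292 = 4.52722e-05
  stratum Unit B: (4100/11200)²·(1 − 680/4100)·0.232·0.768/679 = 2.93328e-05
  stratum Unit C: (1800/11200)²·(1 − 237/1800)·0.713·0.287/236 = 1.94471e-05
  stratum Unit D: (1900/11200)²·(1 − 304/1900)·0.349·0.651/303 = 1.81265e-05
V̂(p̂_st) = 0.000112179; SE = √V̂ = 0.0105914

p̂_st ≈ 0.5031, SE ≈ 0.0106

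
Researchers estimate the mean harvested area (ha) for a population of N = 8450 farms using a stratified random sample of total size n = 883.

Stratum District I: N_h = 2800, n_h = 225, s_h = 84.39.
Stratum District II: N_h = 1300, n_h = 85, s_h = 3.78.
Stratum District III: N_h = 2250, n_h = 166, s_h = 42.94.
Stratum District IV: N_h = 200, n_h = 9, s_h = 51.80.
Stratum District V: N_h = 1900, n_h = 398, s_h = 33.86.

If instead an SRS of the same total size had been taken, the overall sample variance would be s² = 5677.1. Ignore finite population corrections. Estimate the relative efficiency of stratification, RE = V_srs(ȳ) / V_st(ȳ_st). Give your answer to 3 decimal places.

RE ≈ 1.404

V̂(ȳ_st) = Σ W_h² s_h²/n_h, with W_h = N_h/N and N = 8450:
  stratum District I: (2800/8450)²·84.39²/225 = 3.47538
  stratum District II: (1300/8450)²·3.78²/85 = 0.00397867
  stratum District III: (2250/8450)²·42.94²/166 = 0.787531
  stratum District IV: (200/8450)²·51.80²/9 = 0.167018
  stratum District V: (1900/8450)²·33.86²/398 = 0.145641
V_st = 4.57955
V_srs = s²/n = 5677.1/883 = 6.42933
Relative efficiency = V_srs / V_st = 6.42933/4.57955 = 1.4039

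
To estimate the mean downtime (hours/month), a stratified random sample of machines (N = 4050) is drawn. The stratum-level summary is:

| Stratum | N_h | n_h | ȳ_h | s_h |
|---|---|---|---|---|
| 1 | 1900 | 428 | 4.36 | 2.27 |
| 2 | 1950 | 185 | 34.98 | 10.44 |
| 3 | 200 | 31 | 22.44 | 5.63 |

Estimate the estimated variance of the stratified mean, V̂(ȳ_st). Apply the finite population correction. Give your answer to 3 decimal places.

V̂(ȳ_st) ≈ 0.128

V̂(ȳ_st) = Σ W_h² (1 − n_h/N_h) s_h²/n_h, with W_h = N_h/N and N = 4050:
  stratum 1: (1900/4050)²·(1 − 428/1900)·2.27²/428 = 0.00205286
  stratum 2: (1950/4050)²·(1 − 185/1950)·10.44²/185 = 0.123623
  stratum 3: (200/4050)²·(1 − 31/200)·5.63²/31 = 0.00210699
V̂(ȳ_st) = 0.127783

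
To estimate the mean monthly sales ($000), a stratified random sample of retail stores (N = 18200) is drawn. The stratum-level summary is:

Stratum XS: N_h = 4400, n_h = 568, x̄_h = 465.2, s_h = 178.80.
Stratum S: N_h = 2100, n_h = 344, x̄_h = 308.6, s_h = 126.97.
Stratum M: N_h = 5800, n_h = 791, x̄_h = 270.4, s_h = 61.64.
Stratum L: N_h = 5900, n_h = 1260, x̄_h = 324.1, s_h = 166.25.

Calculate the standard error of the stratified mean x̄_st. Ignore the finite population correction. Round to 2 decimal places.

V̂(x̄_st) = Σ W_h² s_h²/n_h, with W_h = N_h/N and N = 18200:
  stratum XS: (4400/18200)²·178.80²/568 = 3.28965
  stratum S: (2100/18200)²·126.97²/344 = 0.623935
  stratum M: (5800/18200)²·61.64²/791 = 0.487823
  stratum L: (5900/18200)²·166.25²/1260 = 2.30523
V̂(x̄_st) = 6.70663
SE(x̄_st) = √6.70663 = 2.58972

SE(x̄_st) ≈ 2.59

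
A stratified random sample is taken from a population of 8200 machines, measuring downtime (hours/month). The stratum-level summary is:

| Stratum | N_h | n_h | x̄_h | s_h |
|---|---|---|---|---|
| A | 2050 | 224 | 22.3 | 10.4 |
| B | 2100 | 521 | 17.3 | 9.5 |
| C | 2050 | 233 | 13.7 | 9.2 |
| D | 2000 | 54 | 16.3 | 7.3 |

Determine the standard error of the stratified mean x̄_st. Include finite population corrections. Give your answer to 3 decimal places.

SE(x̄_st) ≈ 0.336

V̂(x̄_st) = Σ W_h² (1 − n_h/N_h) s_h²/n_h, with W_h = N_h/N and N = 8200:
  stratum A: (2050/8200)²·(1 − 224/2050)·10.4²/224 = 0.026881
  stratum B: (2100/8200)²·(1 − 521/2100)·9.5²/521 = 0.00854246
  stratum C: (2050/8200)²·(1 − 233/2050)·9.2²/233 = 0.0201234
  stratum D: (2000/8200)²·(1 − 54/2000)·7.3²/54 = 0.0571212
V̂(x̄_st) = 0.112668
SE(x̄_st) = √0.112668 = 0.335661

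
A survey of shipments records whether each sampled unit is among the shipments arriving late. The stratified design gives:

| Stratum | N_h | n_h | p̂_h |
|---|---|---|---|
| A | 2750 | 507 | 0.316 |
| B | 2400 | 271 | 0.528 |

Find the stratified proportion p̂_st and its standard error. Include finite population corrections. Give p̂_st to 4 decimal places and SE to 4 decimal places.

p̂_st ≈ 0.4148, SE ≈ 0.0166

N = 5150; stratum weights W_h = N_h/N.
p̂_st = Σ W_h p̂_h = (2750·0.316 + 2400·0.528)/5150 = 0.41480
V̂(p̂_st) = Σ W_h² (1 − n_h/N_h) p̂_h(1−p̂_h)/(n_h−1):
  stratum A: (2750/5150)²·(1 − 507/2750)·0.316·0.684/506 = 9.93437e-05
  stratum B: (2400/5150)²·(1 − 271/2400)·0.528·0.472/270 = 0.000177822
V̂(p̂_st) = 0.000277165; SE = √V̂ = 0.0166483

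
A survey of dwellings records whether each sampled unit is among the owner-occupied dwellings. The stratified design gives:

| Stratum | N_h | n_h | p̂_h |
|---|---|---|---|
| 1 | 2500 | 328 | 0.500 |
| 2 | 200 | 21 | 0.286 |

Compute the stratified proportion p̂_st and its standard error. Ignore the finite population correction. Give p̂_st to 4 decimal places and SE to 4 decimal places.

p̂_st ≈ 0.4841, SE ≈ 0.0267

N = 2700; stratum weights W_h = N_h/N.
p̂_st = Σ W_h p̂_h = (2500·0.500 + 200·0.286)/2700 = 0.48415
V̂(p̂_st) = Σ W_h² p̂_h(1−p̂_h)/(n_h−1):
  stratum 1: (2500/2700)²·0.500·0.500/327 = 0.000655458
  stratum 2: (200/2700)²·0.286·0.714/20 = 5.6023e-05
V̂(p̂_st) = 0.000711481; SE = √V̂ = 0.0266736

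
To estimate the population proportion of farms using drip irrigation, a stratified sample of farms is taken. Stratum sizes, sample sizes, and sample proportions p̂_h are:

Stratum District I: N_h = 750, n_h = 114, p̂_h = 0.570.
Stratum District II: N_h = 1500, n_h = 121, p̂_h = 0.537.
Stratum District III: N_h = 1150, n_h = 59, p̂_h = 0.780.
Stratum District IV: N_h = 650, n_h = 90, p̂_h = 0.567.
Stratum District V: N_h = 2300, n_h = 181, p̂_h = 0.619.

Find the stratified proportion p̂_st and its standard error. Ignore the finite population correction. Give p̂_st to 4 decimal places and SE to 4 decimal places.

N = 6350; stratum weights W_h = N_h/N.
p̂_st = Σ W_h p̂_h = (750·0.570 + 1500·0.537 + 1150·0.780 + 650·0.567 + 2300·0.619)/6350 = 0.61768
V̂(p̂_st) = Σ W_h² p̂_h(1−p̂_h)/(n_h−1):
  stratum District I: (750/6350)²·0.570·0.430/113 = 3.0258e-05
  stratum District II: (1500/6350)²·0.537·0.463/120 = 0.000115614
  stratum District III: (1150/6350)²·0.780·0.220/58 = 9.7037e-05
  stratum District IV: (650/6350)²·0.567·0.433/89 = 2.89042e-05
  stratum District V: (2300/6350)²·0.619·0.381/180 = 0.00017189
V̂(p̂_st) = 0.000443703; SE = √V̂ = 0.0210643

p̂_st ≈ 0.6177, SE ≈ 0.0211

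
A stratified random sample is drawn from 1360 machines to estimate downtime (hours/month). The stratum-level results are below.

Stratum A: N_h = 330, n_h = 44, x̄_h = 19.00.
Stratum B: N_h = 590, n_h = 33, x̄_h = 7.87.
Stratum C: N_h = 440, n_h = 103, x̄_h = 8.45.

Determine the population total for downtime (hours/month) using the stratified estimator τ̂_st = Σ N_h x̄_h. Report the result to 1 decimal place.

τ̂_st = Σ N_h x̄_h = 330·19.00 + 590·7.87 + 440·8.45 = 14631.3

τ̂_st ≈ 14631.3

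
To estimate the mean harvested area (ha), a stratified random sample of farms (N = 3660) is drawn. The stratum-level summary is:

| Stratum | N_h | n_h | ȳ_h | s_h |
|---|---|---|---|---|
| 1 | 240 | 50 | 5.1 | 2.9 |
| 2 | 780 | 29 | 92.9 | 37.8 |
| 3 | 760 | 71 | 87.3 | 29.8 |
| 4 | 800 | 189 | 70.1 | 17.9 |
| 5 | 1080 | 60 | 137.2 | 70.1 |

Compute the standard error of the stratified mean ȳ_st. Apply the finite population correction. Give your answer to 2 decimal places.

SE(ȳ_st) ≈ 3.07

V̂(ȳ_st) = Σ W_h² (1 − n_h/N_h) s_h²/n_h, with W_h = N_h/N and N = 3660:
  stratum 1: (240/3660)²·(1 − 50/240)·2.9²/50 = 0.00057257
  stratum 2: (780/3660)²·(1 − 29/780)·37.8²/29 = 2.15456
  stratum 3: (760/3660)²·(1 − 71/760)·29.8²/71 = 0.488928
  stratum 4: (800/3660)²·(1 − 189/800)·17.9²/189 = 0.0618605
  stratum 5: (1080/3660)²·(1 − 60/1080)·70.1²/60 = 6.73514
V̂(ȳ_st) = 9.44106
SE(ȳ_st) = √9.44106 = 3.07263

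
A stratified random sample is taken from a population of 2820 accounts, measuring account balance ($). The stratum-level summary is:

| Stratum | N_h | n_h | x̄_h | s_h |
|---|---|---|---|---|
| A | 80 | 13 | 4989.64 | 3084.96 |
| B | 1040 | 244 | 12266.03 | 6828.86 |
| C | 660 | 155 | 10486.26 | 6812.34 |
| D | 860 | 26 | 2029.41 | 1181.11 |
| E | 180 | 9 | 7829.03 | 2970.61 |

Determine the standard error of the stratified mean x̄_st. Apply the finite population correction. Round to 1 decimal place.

V̂(x̄_st) = Σ W_h² (1 − n_h/N_h) s_h²/n_h, with W_h = N_h/N and N = 2820:
  stratum A: (80/2820)²·(1 − 13/80)·3084.96²/13 = 493.426
  stratum B: (1040/2820)²·(1 − 244/1040)·6828.86²/244 = 19895.5
  stratum C: (660/2820)²·(1 − 155/660)·6812.34²/155 = 12548.7
  stratum D: (860/2820)²·(1 − 26/860)·1181.11²/26 = 4839.2
  stratum E: (180/2820)²·(1 − 9/180)·2970.61²/9 = 3795.06
V̂(x̄_st) = 41571.9
SE(x̄_st) = √41571.9 = 203.892

SE(x̄_st) ≈ 203.9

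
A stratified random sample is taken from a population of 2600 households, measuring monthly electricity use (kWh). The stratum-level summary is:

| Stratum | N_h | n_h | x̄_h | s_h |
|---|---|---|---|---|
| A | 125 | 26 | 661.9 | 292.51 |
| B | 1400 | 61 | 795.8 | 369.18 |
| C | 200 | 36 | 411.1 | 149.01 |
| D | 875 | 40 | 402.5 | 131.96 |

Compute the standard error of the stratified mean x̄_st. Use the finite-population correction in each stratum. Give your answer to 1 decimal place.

V̂(x̄_st) = Σ W_h² (1 − n_h/N_h) s_h²/n_h, with W_h = N_h/N and N = 2600:
  stratum A: (125/2600)²·(1 − 26/125)·292.51²/26 = 6.0243
  stratum B: (1400/2600)²·(1 − 61/1400)·369.18²/61 = 619.596
  stratum C: (200/2600)²·(1 − 36/200)·149.01²/36 = 2.99265
  stratum D: (875/2600)²·(1 − 40/875)·131.96²/40 = 47.0514
V̂(x̄_st) = 675.664
SE(x̄_st) = √675.664 = 25.9935

SE(x̄_st) ≈ 26.0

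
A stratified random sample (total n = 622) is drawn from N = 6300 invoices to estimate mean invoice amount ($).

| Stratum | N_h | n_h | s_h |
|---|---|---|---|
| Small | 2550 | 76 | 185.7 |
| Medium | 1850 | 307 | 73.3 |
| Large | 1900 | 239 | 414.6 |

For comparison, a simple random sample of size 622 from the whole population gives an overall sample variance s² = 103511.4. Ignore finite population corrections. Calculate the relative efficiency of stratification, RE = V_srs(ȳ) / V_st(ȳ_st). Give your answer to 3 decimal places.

RE ≈ 1.178

V̂(ȳ_st) = Σ W_h² s_h²/n_h, with W_h = N_h/N and N = 6300:
  stratum Small: (2550/6300)²·185.7²/76 = 74.3378
  stratum Medium: (1850/6300)²·73.3²/307 = 1.50915
  stratum Large: (1900/6300)²·414.6²/239 = 65.4164
V_st = 141.263
V_srs = s²/n = 103511.4/622 = 166.417
Relative efficiency = V_srs / V_st = 166.417/141.263 = 1.1781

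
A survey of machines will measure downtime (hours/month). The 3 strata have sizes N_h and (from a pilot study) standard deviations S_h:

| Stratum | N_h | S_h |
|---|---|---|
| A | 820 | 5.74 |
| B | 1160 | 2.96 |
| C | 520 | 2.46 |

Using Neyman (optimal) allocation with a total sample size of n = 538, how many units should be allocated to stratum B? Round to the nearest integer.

196

Neyman allocation: n_h = n · N_h S_h / Σ N_i S_i, with n = 538.
  stratum A: N_h·S_h = 820·5.74 = 4706.80
  stratum B: N_h·S_h = 1160·2.96 = 3433.60
  stratum C: N_h·S_h = 520·2.46 = 1279.20
Σ N_h S_h = 9419.60
n for stratum B = 538·3433.60/9419.60 = 196.110 → 196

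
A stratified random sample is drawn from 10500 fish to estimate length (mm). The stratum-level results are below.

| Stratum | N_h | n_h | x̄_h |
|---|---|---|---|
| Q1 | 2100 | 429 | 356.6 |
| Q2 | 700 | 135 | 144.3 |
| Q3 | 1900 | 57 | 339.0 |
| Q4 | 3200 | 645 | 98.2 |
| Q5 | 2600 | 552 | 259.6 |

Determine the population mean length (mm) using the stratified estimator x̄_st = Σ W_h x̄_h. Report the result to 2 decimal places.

N = Σ N_h = 10500. Stratum weights W_h = N_h/N.
x̄_st = (2100·356.6 + 700·144.3 + 1900·339.0 + 3200·98.2 + 2600·259.6) / 10500 = 236.4924

x̄_st ≈ 236.49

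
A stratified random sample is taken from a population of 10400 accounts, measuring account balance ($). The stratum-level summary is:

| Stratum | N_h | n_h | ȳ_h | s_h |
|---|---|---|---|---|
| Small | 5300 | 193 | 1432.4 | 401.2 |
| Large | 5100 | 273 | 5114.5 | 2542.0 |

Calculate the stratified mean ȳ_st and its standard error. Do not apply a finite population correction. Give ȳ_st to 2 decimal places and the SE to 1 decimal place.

ȳ_st = Σ W_h ȳ_h = (5300·1432.4 + 5100·5114.5)/10400 = 3238.04519
V̂(ȳ_st) = Σ W_h² s_h²/n_h, with W_h = N_h/N and N = 10400:
  stratum Small: (5300/10400)²·401.2²/193 = 216.596
  stratum Large: (5100/10400)²·2542.0²/273 = 5691.96
V̂(ȳ_st) = 5908.56
SE(ȳ_st) = √5908.56 = 76.8672

ȳ_st ≈ 3238.05, SE ≈ 76.9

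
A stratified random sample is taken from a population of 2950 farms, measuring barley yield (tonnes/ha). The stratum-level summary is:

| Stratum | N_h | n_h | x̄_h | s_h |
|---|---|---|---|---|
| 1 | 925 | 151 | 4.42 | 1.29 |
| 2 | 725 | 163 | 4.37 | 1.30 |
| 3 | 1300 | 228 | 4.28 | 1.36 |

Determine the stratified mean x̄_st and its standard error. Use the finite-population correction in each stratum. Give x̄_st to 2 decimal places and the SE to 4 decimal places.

x̄_st ≈ 4.35, SE ≈ 0.0519

x̄_st = Σ W_h x̄_h = (925·4.42 + 725·4.37 + 1300·4.28)/2950 = 4.34602
V̂(x̄_st) = Σ W_h² (1 − n_h/N_h) s_h²/n_h, with W_h = N_h/N and N = 2950:
  stratum 1: (925/2950)²·(1 − 151/925)·1.29²/151 = 0.000906653
  stratum 2: (725/2950)²·(1 − 163/725)·1.30²/163 = 0.000485433
  stratum 3: (1300/2950)²·(1 − 228/1300)·1.36²/228 = 0.00129908
V̂(x̄_st) = 0.00269117
SE(x̄_st) = √0.00269117 = 0.0518765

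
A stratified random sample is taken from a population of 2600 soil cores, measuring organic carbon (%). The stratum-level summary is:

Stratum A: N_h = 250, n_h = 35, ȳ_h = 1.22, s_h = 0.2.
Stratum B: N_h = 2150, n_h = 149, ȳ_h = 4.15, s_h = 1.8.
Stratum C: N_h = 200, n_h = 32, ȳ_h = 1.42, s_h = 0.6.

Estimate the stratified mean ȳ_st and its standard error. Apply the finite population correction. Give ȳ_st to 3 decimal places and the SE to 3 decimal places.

ȳ_st ≈ 3.658, SE ≈ 0.118

ȳ_st = Σ W_h ȳ_h = (250·1.22 + 2150·4.15 + 200·1.42)/2600 = 3.65827
V̂(ȳ_st) = Σ W_h² (1 − n_h/N_h) s_h²/n_h, with W_h = N_h/N and N = 2600:
  stratum A: (250/2600)²·(1 − 35/250)·0.2²/35 = 9.08707e-06
  stratum B: (2150/2600)²·(1 − 149/2150)·1.8²/149 = 0.0138388
  stratum C: (200/2600)²·(1 − 32/200)·0.6²/32 = 5.59172e-05
V̂(ȳ_st) = 0.0139038
SE(ȳ_st) = √0.0139038 = 0.117914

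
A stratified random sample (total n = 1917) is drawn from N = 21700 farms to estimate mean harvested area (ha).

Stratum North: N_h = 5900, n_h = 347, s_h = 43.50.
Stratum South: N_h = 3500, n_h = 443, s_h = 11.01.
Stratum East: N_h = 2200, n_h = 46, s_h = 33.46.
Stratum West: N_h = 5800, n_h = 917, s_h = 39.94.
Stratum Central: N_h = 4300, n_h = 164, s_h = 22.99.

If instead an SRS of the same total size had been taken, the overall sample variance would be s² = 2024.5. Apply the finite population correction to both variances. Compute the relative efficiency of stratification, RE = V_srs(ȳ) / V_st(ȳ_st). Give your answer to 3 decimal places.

V̂(ȳ_st) = Σ W_h² (1 − n_h/N_h) s_h²/n_h, with W_h = N_h/N and N = 21700:
  stratum North: (5900/21700)²·(1 − 347/5900)·43.50²/347 = 0.37941
  stratum South: (3500/21700)²·(1 − 443/3500)·11.01²/443 = 0.00621749
  stratum East: (2200/21700)²·(1 − 46/2200)·33.46²/46 = 0.244931
  stratum West: (5800/21700)²·(1 − 917/5800)·39.94²/917 = 0.104627
  stratum Central: (4300/21700)²·(1 − 164/4300)·22.99²/164 = 0.12172
V_st = 0.856906
V_srs = (1 − 1917/21700)·2024.5/1917 = 0.962782
Relative efficiency = V_srs / V_st = 0.962782/0.856906 = 1.1236

RE ≈ 1.124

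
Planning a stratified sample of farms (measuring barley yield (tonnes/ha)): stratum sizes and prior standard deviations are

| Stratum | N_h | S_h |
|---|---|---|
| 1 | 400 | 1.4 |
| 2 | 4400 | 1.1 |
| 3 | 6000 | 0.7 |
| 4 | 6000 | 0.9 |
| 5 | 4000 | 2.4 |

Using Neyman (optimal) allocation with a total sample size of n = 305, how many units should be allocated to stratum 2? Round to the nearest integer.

Neyman allocation: n_h = n · N_h S_h / Σ N_i S_i, with n = 305.
  stratum 1: N_h·S_h = 400·1.4 = 560.00
  stratum 2: N_h·S_h = 4400·1.1 = 4840.00
  stratum 3: N_h·S_h = 6000·0.7 = 4200.00
  stratum 4: N_h·S_h = 6000·0.9 = 5400.00
  stratum 5: N_h·S_h = 4000·2.4 = 9600.00
Σ N_h S_h = 24600.00
n for stratum 2 = 305·4840.00/24600.00 = 60.008 → 60

60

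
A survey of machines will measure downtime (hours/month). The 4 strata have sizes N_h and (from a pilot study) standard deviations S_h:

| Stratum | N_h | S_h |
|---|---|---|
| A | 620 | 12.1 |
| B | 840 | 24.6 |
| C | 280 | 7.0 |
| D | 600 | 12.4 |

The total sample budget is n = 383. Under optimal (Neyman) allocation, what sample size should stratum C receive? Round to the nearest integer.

Neyman allocation: n_h = n · N_h S_h / Σ N_i S_i, with n = 383.
  stratum A: N_h·S_h = 620·12.1 = 7502.00
  stratum B: N_h·S_h = 840·24.6 = 20664.00
  stratum C: N_h·S_h = 280·7.0 = 1960.00
  stratum D: N_h·S_h = 600·12.4 = 7440.00
Σ N_h S_h = 37566.00
n for stratum C = 383·1960.00/37566.00 = 19.983 → 20

20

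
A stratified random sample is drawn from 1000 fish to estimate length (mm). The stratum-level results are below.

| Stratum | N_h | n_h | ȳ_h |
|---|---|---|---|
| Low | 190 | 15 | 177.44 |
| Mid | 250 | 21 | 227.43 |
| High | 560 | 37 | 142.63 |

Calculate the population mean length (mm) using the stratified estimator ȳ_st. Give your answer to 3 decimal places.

ȳ_st ≈ 170.444

N = Σ N_h = 1000. Stratum weights W_h = N_h/N.
ȳ_st = (190·177.44 + 250·227.43 + 560·142.63) / 1000 = 170.44390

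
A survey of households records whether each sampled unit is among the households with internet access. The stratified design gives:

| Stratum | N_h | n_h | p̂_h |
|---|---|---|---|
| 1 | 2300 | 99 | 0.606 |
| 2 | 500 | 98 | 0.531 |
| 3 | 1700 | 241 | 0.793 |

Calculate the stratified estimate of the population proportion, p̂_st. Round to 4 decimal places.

N = 4500; stratum weights W_h = N_h/N.
p̂_st = Σ W_h p̂_h = (2300·0.606 + 500·0.531 + 1700·0.793)/4500 = 0.66831

p̂_st ≈ 0.6683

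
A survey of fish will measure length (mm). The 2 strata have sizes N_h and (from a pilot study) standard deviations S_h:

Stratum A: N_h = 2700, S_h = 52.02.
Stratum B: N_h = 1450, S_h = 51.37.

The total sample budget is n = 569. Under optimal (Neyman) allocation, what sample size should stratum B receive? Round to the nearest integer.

Neyman allocation: n_h = n · N_h S_h / Σ N_i S_i, with n = 569.
  stratum A: N_h·S_h = 2700·52.02 = 140454.00
  stratum B: N_h·S_h = 1450·51.37 = 74486.50
Σ N_h S_h = 214940.50
n for stratum B = 569·74486.50/214940.50 = 197.184 → 197

197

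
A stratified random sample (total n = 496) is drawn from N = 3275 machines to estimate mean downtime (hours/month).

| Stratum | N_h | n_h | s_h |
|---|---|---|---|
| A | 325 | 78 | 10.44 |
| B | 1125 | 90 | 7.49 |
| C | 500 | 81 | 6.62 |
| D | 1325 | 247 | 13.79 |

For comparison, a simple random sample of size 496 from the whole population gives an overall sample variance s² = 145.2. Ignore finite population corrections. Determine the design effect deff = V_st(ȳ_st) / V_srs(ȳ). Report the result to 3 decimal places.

V̂(ȳ_st) = Σ W_h² s_h²/n_h, with W_h = N_h/N and N = 3275:
  stratum A: (325/3275)²·10.44²/78 = 0.013761
  stratum B: (1125/3275)²·7.49²/90 = 0.0735535
  stratum C: (500/3275)²·6.62²/81 = 0.012611
  stratum D: (1325/3275)²·13.79²/247 = 0.12602
V_st = 0.225946
V_srs = s²/n = 145.2/496 = 0.292742
deff = V_st / V_srs = 0.225946/0.292742 = 0.7718

deff ≈ 0.772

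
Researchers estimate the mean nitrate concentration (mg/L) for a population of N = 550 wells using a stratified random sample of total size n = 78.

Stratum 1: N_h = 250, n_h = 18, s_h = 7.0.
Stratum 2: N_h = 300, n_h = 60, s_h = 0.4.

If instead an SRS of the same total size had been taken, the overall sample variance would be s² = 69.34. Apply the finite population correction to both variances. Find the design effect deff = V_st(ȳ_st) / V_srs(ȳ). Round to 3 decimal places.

deff ≈ 0.685

V̂(ȳ_st) = Σ W_h² (1 − n_h/N_h) s_h²/n_h, with W_h = N_h/N and N = 550:
  stratum 1: (250/550)²·(1 − 18/250)·7.0²/18 = 0.521947
  stratum 2: (300/550)²·(1 − 60/300)·0.4²/60 = 0.000634711
V_st = 0.522581
V_srs = (1 − 78/550)·69.34/78 = 0.762902
deff = V_st / V_srs = 0.522581/0.762902 = 0.6850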